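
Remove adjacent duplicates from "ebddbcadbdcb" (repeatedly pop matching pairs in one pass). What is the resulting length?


Input: ebddbcadbdcb
Stack-based adjacent duplicate removal:
  Read 'e': push. Stack: e
  Read 'b': push. Stack: eb
  Read 'd': push. Stack: ebd
  Read 'd': matches stack top 'd' => pop. Stack: eb
  Read 'b': matches stack top 'b' => pop. Stack: e
  Read 'c': push. Stack: ec
  Read 'a': push. Stack: eca
  Read 'd': push. Stack: ecad
  Read 'b': push. Stack: ecadb
  Read 'd': push. Stack: ecadbd
  Read 'c': push. Stack: ecadbdc
  Read 'b': push. Stack: ecadbdcb
Final stack: "ecadbdcb" (length 8)

8


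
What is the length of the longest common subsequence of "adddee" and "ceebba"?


LCS of "adddee" and "ceebba"
DP table:
           c    e    e    b    b    a
      0    0    0    0    0    0    0
  a   0    0    0    0    0    0    1
  d   0    0    0    0    0    0    1
  d   0    0    0    0    0    0    1
  d   0    0    0    0    0    0    1
  e   0    0    1    1    1    1    1
  e   0    0    1    2    2    2    2
LCS length = dp[6][6] = 2

2


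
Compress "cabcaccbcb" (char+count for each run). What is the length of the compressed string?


Input: cabcaccbcb
Runs:
  'c' x 1 => "c1"
  'a' x 1 => "a1"
  'b' x 1 => "b1"
  'c' x 1 => "c1"
  'a' x 1 => "a1"
  'c' x 2 => "c2"
  'b' x 1 => "b1"
  'c' x 1 => "c1"
  'b' x 1 => "b1"
Compressed: "c1a1b1c1a1c2b1c1b1"
Compressed length: 18

18


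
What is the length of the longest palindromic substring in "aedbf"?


Input: "aedbf"
Checking substrings for palindromes:
  No multi-char palindromic substrings found
Longest palindromic substring: "a" with length 1

1


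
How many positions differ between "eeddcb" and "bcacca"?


Comparing "eeddcb" and "bcacca" position by position:
  Position 0: 'e' vs 'b' => DIFFER
  Position 1: 'e' vs 'c' => DIFFER
  Position 2: 'd' vs 'a' => DIFFER
  Position 3: 'd' vs 'c' => DIFFER
  Position 4: 'c' vs 'c' => same
  Position 5: 'b' vs 'a' => DIFFER
Positions that differ: 5

5


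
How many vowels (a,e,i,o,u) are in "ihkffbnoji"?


Input: ihkffbnoji
Checking each character:
  'i' at position 0: vowel (running total: 1)
  'h' at position 1: consonant
  'k' at position 2: consonant
  'f' at position 3: consonant
  'f' at position 4: consonant
  'b' at position 5: consonant
  'n' at position 6: consonant
  'o' at position 7: vowel (running total: 2)
  'j' at position 8: consonant
  'i' at position 9: vowel (running total: 3)
Total vowels: 3

3


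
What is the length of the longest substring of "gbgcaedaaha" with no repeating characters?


Input: "gbgcaedaaha"
Sliding window (track last position of each char):
  Position 0 ('g'): window [0,0] length 1 -- new best
  Position 1 ('b'): window [0,1] length 2 -- new best
  Position 2 ('g'): repeat (last at 0), move window start to 1
  Position 2 ('g'): window [1,2] length 2
  Position 3 ('c'): window [1,3] length 3 -- new best
  Position 4 ('a'): window [1,4] length 4 -- new best
  Position 5 ('e'): window [1,5] length 5 -- new best
  Position 6 ('d'): window [1,6] length 6 -- new best
  Position 7 ('a'): repeat (last at 4), move window start to 5
  Position 7 ('a'): window [5,7] length 3
  Position 8 ('a'): repeat (last at 7), move window start to 8
  Position 8 ('a'): window [8,8] length 1
  Position 9 ('h'): window [8,9] length 2
  Position 10 ('a'): repeat (last at 8), move window start to 9
  Position 10 ('a'): window [9,10] length 2
Longest substring with no repeats: "bgcaed" with length 6

6


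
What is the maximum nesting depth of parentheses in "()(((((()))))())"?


Input: "()(((((()))))())"
Tracking depth:
  Position 0 '(': depth becomes 1
  Position 1 ')': depth becomes 0
  Position 2 '(': depth becomes 1
  Position 3 '(': depth becomes 2
  Position 4 '(': depth becomes 3
  Position 5 '(': depth becomes 4
  Position 6 '(': depth becomes 5
  Position 7 '(': depth becomes 6
  Position 8 ')': depth becomes 5
  Position 9 ')': depth becomes 4
  Position 10 ')': depth becomes 3
  Position 11 ')': depth becomes 2
  Position 12 ')': depth becomes 1
  Position 13 '(': depth becomes 2
  Position 14 ')': depth becomes 1
  Position 15 ')': depth becomes 0
Maximum depth reached: 6

6


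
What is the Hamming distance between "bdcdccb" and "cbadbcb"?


Comparing "bdcdccb" and "cbadbcb" position by position:
  Position 0: 'b' vs 'c' => differ
  Position 1: 'd' vs 'b' => differ
  Position 2: 'c' vs 'a' => differ
  Position 3: 'd' vs 'd' => same
  Position 4: 'c' vs 'b' => differ
  Position 5: 'c' vs 'c' => same
  Position 6: 'b' vs 'b' => same
Total differences (Hamming distance): 4

4


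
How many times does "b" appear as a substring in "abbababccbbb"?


Searching for "b" in "abbababccbbb"
Scanning each position:
  Position 0: "a" => no
  Position 1: "b" => MATCH
  Position 2: "b" => MATCH
  Position 3: "a" => no
  Position 4: "b" => MATCH
  Position 5: "a" => no
  Position 6: "b" => MATCH
  Position 7: "c" => no
  Position 8: "c" => no
  Position 9: "b" => MATCH
  Position 10: "b" => MATCH
  Position 11: "b" => MATCH
Total occurrences: 7

7


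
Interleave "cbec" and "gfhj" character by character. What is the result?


Interleaving "cbec" and "gfhj":
  Position 0: 'c' from first, 'g' from second => "cg"
  Position 1: 'b' from first, 'f' from second => "bf"
  Position 2: 'e' from first, 'h' from second => "eh"
  Position 3: 'c' from first, 'j' from second => "cj"
Result: cgbfehcj

cgbfehcj


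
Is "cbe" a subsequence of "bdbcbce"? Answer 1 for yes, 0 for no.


Check if "cbe" is a subsequence of "bdbcbce"
Greedy scan:
  Position 0 ('b'): no match needed
  Position 1 ('d'): no match needed
  Position 2 ('b'): no match needed
  Position 3 ('c'): matches sub[0] = 'c'
  Position 4 ('b'): matches sub[1] = 'b'
  Position 5 ('c'): no match needed
  Position 6 ('e'): matches sub[2] = 'e'
All 3 characters matched => is a subsequence

1


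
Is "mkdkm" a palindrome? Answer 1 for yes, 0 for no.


Input: mkdkm
Reversed: mkdkm
  Compare pos 0 ('m') with pos 4 ('m'): match
  Compare pos 1 ('k') with pos 3 ('k'): match
Result: palindrome

1


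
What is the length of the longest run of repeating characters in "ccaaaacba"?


Input: "ccaaaacba"
Scanning for longest run:
  Position 1 ('c'): continues run of 'c', length=2
  Position 2 ('a'): new char, reset run to 1
  Position 3 ('a'): continues run of 'a', length=2
  Position 4 ('a'): continues run of 'a', length=3
  Position 5 ('a'): continues run of 'a', length=4
  Position 6 ('c'): new char, reset run to 1
  Position 7 ('b'): new char, reset run to 1
  Position 8 ('a'): new char, reset run to 1
Longest run: 'a' with length 4

4


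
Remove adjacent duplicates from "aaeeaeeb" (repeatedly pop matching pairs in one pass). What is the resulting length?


Input: aaeeaeeb
Stack-based adjacent duplicate removal:
  Read 'a': push. Stack: a
  Read 'a': matches stack top 'a' => pop. Stack: (empty)
  Read 'e': push. Stack: e
  Read 'e': matches stack top 'e' => pop. Stack: (empty)
  Read 'a': push. Stack: a
  Read 'e': push. Stack: ae
  Read 'e': matches stack top 'e' => pop. Stack: a
  Read 'b': push. Stack: ab
Final stack: "ab" (length 2)

2


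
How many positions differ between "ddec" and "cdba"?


Comparing "ddec" and "cdba" position by position:
  Position 0: 'd' vs 'c' => DIFFER
  Position 1: 'd' vs 'd' => same
  Position 2: 'e' vs 'b' => DIFFER
  Position 3: 'c' vs 'a' => DIFFER
Positions that differ: 3

3


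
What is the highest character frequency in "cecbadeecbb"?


Input: cecbadeecbb
Character counts:
  'a': 1
  'b': 3
  'c': 3
  'd': 1
  'e': 3
Maximum frequency: 3

3


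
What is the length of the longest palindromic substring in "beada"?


Input: "beada"
Checking substrings for palindromes:
  [2:5] "ada" (len 3) => palindrome
Longest palindromic substring: "ada" with length 3

3


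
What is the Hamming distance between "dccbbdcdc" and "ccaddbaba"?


Comparing "dccbbdcdc" and "ccaddbaba" position by position:
  Position 0: 'd' vs 'c' => differ
  Position 1: 'c' vs 'c' => same
  Position 2: 'c' vs 'a' => differ
  Position 3: 'b' vs 'd' => differ
  Position 4: 'b' vs 'd' => differ
  Position 5: 'd' vs 'b' => differ
  Position 6: 'c' vs 'a' => differ
  Position 7: 'd' vs 'b' => differ
  Position 8: 'c' vs 'a' => differ
Total differences (Hamming distance): 8

8


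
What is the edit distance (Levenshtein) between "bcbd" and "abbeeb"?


Computing edit distance: "bcbd" -> "abbeeb"
DP table:
           a    b    b    e    e    b
      0    1    2    3    4    5    6
  b   1    1    1    2    3    4    5
  c   2    2    2    2    3    4    5
  b   3    3    2    2    3    4    4
  d   4    4    3    3    3    4    5
Edit distance = dp[4][6] = 5

5


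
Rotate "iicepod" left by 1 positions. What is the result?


Input: "iicepod", rotate left by 1
First 1 characters: "i"
Remaining characters: "icepod"
Concatenate remaining + first: "icepod" + "i" = "icepodi"

icepodi


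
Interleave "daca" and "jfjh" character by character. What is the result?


Interleaving "daca" and "jfjh":
  Position 0: 'd' from first, 'j' from second => "dj"
  Position 1: 'a' from first, 'f' from second => "af"
  Position 2: 'c' from first, 'j' from second => "cj"
  Position 3: 'a' from first, 'h' from second => "ah"
Result: djafcjah

djafcjah


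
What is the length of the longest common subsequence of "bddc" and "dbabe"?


LCS of "bddc" and "dbabe"
DP table:
           d    b    a    b    e
      0    0    0    0    0    0
  b   0    0    1    1    1    1
  d   0    1    1    1    1    1
  d   0    1    1    1    1    1
  c   0    1    1    1    1    1
LCS length = dp[4][5] = 1

1


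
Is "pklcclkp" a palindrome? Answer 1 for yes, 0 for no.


Input: pklcclkp
Reversed: pklcclkp
  Compare pos 0 ('p') with pos 7 ('p'): match
  Compare pos 1 ('k') with pos 6 ('k'): match
  Compare pos 2 ('l') with pos 5 ('l'): match
  Compare pos 3 ('c') with pos 4 ('c'): match
Result: palindrome

1


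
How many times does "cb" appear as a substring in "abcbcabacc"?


Searching for "cb" in "abcbcabacc"
Scanning each position:
  Position 0: "ab" => no
  Position 1: "bc" => no
  Position 2: "cb" => MATCH
  Position 3: "bc" => no
  Position 4: "ca" => no
  Position 5: "ab" => no
  Position 6: "ba" => no
  Position 7: "ac" => no
  Position 8: "cc" => no
Total occurrences: 1

1


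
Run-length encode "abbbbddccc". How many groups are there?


Input: abbbbddccc
Scanning for consecutive runs:
  Group 1: 'a' x 1 (positions 0-0)
  Group 2: 'b' x 4 (positions 1-4)
  Group 3: 'd' x 2 (positions 5-6)
  Group 4: 'c' x 3 (positions 7-9)
Total groups: 4

4


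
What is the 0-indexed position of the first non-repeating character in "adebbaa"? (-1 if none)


Input: adebbaa
Character frequencies:
  'a': 3
  'b': 2
  'd': 1
  'e': 1
Scanning left to right for freq == 1:
  Position 0 ('a'): freq=3, skip
  Position 1 ('d'): unique! => answer = 1

1


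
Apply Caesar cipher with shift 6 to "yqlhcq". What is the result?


Caesar cipher: shift "yqlhcq" by 6
  'y' (pos 24) + 6 = pos 4 = 'e'
  'q' (pos 16) + 6 = pos 22 = 'w'
  'l' (pos 11) + 6 = pos 17 = 'r'
  'h' (pos 7) + 6 = pos 13 = 'n'
  'c' (pos 2) + 6 = pos 8 = 'i'
  'q' (pos 16) + 6 = pos 22 = 'w'
Result: ewrniw

ewrniw


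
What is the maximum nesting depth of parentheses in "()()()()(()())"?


Input: "()()()()(()())"
Tracking depth:
  Position 0 '(': depth becomes 1
  Position 1 ')': depth becomes 0
  Position 2 '(': depth becomes 1
  Position 3 ')': depth becomes 0
  Position 4 '(': depth becomes 1
  Position 5 ')': depth becomes 0
  Position 6 '(': depth becomes 1
  Position 7 ')': depth becomes 0
  Position 8 '(': depth becomes 1
  Position 9 '(': depth becomes 2
  Position 10 ')': depth becomes 1
  Position 11 '(': depth becomes 2
  Position 12 ')': depth becomes 1
  Position 13 ')': depth becomes 0
Maximum depth reached: 2

2


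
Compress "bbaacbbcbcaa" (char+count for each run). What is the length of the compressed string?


Input: bbaacbbcbcaa
Runs:
  'b' x 2 => "b2"
  'a' x 2 => "a2"
  'c' x 1 => "c1"
  'b' x 2 => "b2"
  'c' x 1 => "c1"
  'b' x 1 => "b1"
  'c' x 1 => "c1"
  'a' x 2 => "a2"
Compressed: "b2a2c1b2c1b1c1a2"
Compressed length: 16

16


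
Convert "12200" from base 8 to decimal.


Input: "12200" in base 8
Positional expansion:
  Digit '1' (value 1) x 8^4 = 4096
  Digit '2' (value 2) x 8^3 = 1024
  Digit '2' (value 2) x 8^2 = 128
  Digit '0' (value 0) x 8^1 = 0
  Digit '0' (value 0) x 8^0 = 0
Sum = 5248

5248


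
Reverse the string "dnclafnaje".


Input: dnclafnaje
Reading characters right to left:
  Position 9: 'e'
  Position 8: 'j'
  Position 7: 'a'
  Position 6: 'n'
  Position 5: 'f'
  Position 4: 'a'
  Position 3: 'l'
  Position 2: 'c'
  Position 1: 'n'
  Position 0: 'd'
Reversed: ejanfalcnd

ejanfalcnd


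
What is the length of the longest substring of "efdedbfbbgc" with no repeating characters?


Input: "efdedbfbbgc"
Sliding window (track last position of each char):
  Position 0 ('e'): window [0,0] length 1 -- new best
  Position 1 ('f'): window [0,1] length 2 -- new best
  Position 2 ('d'): window [0,2] length 3 -- new best
  Position 3 ('e'): repeat (last at 0), move window start to 1
  Position 3 ('e'): window [1,3] length 3
  Position 4 ('d'): repeat (last at 2), move window start to 3
  Position 4 ('d'): window [3,4] length 2
  Position 5 ('b'): window [3,5] length 3
  Position 6 ('f'): window [3,6] length 4 -- new best
  Position 7 ('b'): repeat (last at 5), move window start to 6
  Position 7 ('b'): window [6,7] length 2
  Position 8 ('b'): repeat (last at 7), move window start to 8
  Position 8 ('b'): window [8,8] length 1
  Position 9 ('g'): window [8,9] length 2
  Position 10 ('c'): window [8,10] length 3
Longest substring with no repeats: "edbf" with length 4

4


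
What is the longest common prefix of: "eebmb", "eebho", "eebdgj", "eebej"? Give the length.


Words: eebmb, eebho, eebdgj, eebej
  Position 0: all 'e' => match
  Position 1: all 'e' => match
  Position 2: all 'b' => match
  Position 3: ('m', 'h', 'd', 'e') => mismatch, stop
LCP = "eeb" (length 3)

3


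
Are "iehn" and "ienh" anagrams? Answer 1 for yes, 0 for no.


Strings: "iehn", "ienh"
Sorted first:  ehin
Sorted second: ehin
Sorted forms match => anagrams

1


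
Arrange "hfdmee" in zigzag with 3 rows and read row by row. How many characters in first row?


Zigzag "hfdmee" into 3 rows:
Placing characters:
  'h' => row 0
  'f' => row 1
  'd' => row 2
  'm' => row 1
  'e' => row 0
  'e' => row 1
Rows:
  Row 0: "he"
  Row 1: "fme"
  Row 2: "d"
First row length: 2

2


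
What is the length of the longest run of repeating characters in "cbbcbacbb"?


Input: "cbbcbacbb"
Scanning for longest run:
  Position 1 ('b'): new char, reset run to 1
  Position 2 ('b'): continues run of 'b', length=2
  Position 3 ('c'): new char, reset run to 1
  Position 4 ('b'): new char, reset run to 1
  Position 5 ('a'): new char, reset run to 1
  Position 6 ('c'): new char, reset run to 1
  Position 7 ('b'): new char, reset run to 1
  Position 8 ('b'): continues run of 'b', length=2
Longest run: 'b' with length 2

2


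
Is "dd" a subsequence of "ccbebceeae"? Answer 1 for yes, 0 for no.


Check if "dd" is a subsequence of "ccbebceeae"
Greedy scan:
  Position 0 ('c'): no match needed
  Position 1 ('c'): no match needed
  Position 2 ('b'): no match needed
  Position 3 ('e'): no match needed
  Position 4 ('b'): no match needed
  Position 5 ('c'): no match needed
  Position 6 ('e'): no match needed
  Position 7 ('e'): no match needed
  Position 8 ('a'): no match needed
  Position 9 ('e'): no match needed
Only matched 0/2 characters => not a subsequence

0


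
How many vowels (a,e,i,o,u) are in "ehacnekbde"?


Input: ehacnekbde
Checking each character:
  'e' at position 0: vowel (running total: 1)
  'h' at position 1: consonant
  'a' at position 2: vowel (running total: 2)
  'c' at position 3: consonant
  'n' at position 4: consonant
  'e' at position 5: vowel (running total: 3)
  'k' at position 6: consonant
  'b' at position 7: consonant
  'd' at position 8: consonant
  'e' at position 9: vowel (running total: 4)
Total vowels: 4

4


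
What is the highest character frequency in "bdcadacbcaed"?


Input: bdcadacbcaed
Character counts:
  'a': 3
  'b': 2
  'c': 3
  'd': 3
  'e': 1
Maximum frequency: 3

3


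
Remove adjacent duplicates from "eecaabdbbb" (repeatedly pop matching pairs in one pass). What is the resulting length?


Input: eecaabdbbb
Stack-based adjacent duplicate removal:
  Read 'e': push. Stack: e
  Read 'e': matches stack top 'e' => pop. Stack: (empty)
  Read 'c': push. Stack: c
  Read 'a': push. Stack: ca
  Read 'a': matches stack top 'a' => pop. Stack: c
  Read 'b': push. Stack: cb
  Read 'd': push. Stack: cbd
  Read 'b': push. Stack: cbdb
  Read 'b': matches stack top 'b' => pop. Stack: cbd
  Read 'b': push. Stack: cbdb
Final stack: "cbdb" (length 4)

4


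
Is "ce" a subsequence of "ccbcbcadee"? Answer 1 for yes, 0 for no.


Check if "ce" is a subsequence of "ccbcbcadee"
Greedy scan:
  Position 0 ('c'): matches sub[0] = 'c'
  Position 1 ('c'): no match needed
  Position 2 ('b'): no match needed
  Position 3 ('c'): no match needed
  Position 4 ('b'): no match needed
  Position 5 ('c'): no match needed
  Position 6 ('a'): no match needed
  Position 7 ('d'): no match needed
  Position 8 ('e'): matches sub[1] = 'e'
  Position 9 ('e'): no match needed
All 2 characters matched => is a subsequence

1


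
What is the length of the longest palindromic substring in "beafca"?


Input: "beafca"
Checking substrings for palindromes:
  No multi-char palindromic substrings found
Longest palindromic substring: "b" with length 1

1


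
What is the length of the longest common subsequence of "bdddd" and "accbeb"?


LCS of "bdddd" and "accbeb"
DP table:
           a    c    c    b    e    b
      0    0    0    0    0    0    0
  b   0    0    0    0    1    1    1
  d   0    0    0    0    1    1    1
  d   0    0    0    0    1    1    1
  d   0    0    0    0    1    1    1
  d   0    0    0    0    1    1    1
LCS length = dp[5][6] = 1

1


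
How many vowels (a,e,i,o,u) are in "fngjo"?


Input: fngjo
Checking each character:
  'f' at position 0: consonant
  'n' at position 1: consonant
  'g' at position 2: consonant
  'j' at position 3: consonant
  'o' at position 4: vowel (running total: 1)
Total vowels: 1

1


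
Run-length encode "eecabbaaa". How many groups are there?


Input: eecabbaaa
Scanning for consecutive runs:
  Group 1: 'e' x 2 (positions 0-1)
  Group 2: 'c' x 1 (positions 2-2)
  Group 3: 'a' x 1 (positions 3-3)
  Group 4: 'b' x 2 (positions 4-5)
  Group 5: 'a' x 3 (positions 6-8)
Total groups: 5

5


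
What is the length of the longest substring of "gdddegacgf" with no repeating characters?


Input: "gdddegacgf"
Sliding window (track last position of each char):
  Position 0 ('g'): window [0,0] length 1 -- new best
  Position 1 ('d'): window [0,1] length 2 -- new best
  Position 2 ('d'): repeat (last at 1), move window start to 2
  Position 2 ('d'): window [2,2] length 1
  Position 3 ('d'): repeat (last at 2), move window start to 3
  Position 3 ('d'): window [3,3] length 1
  Position 4 ('e'): window [3,4] length 2
  Position 5 ('g'): window [3,5] length 3 -- new best
  Position 6 ('a'): window [3,6] length 4 -- new best
  Position 7 ('c'): window [3,7] length 5 -- new best
  Position 8 ('g'): repeat (last at 5), move window start to 6
  Position 8 ('g'): window [6,8] length 3
  Position 9 ('f'): window [6,9] length 4
Longest substring with no repeats: "degac" with length 5

5


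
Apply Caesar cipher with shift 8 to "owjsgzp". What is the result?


Caesar cipher: shift "owjsgzp" by 8
  'o' (pos 14) + 8 = pos 22 = 'w'
  'w' (pos 22) + 8 = pos 4 = 'e'
  'j' (pos 9) + 8 = pos 17 = 'r'
  's' (pos 18) + 8 = pos 0 = 'a'
  'g' (pos 6) + 8 = pos 14 = 'o'
  'z' (pos 25) + 8 = pos 7 = 'h'
  'p' (pos 15) + 8 = pos 23 = 'x'
Result: weraohx

weraohx


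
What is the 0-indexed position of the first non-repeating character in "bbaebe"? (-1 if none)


Input: bbaebe
Character frequencies:
  'a': 1
  'b': 3
  'e': 2
Scanning left to right for freq == 1:
  Position 0 ('b'): freq=3, skip
  Position 1 ('b'): freq=3, skip
  Position 2 ('a'): unique! => answer = 2

2


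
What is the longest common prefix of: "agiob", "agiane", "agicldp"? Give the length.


Words: agiob, agiane, agicldp
  Position 0: all 'a' => match
  Position 1: all 'g' => match
  Position 2: all 'i' => match
  Position 3: ('o', 'a', 'c') => mismatch, stop
LCP = "agi" (length 3)

3


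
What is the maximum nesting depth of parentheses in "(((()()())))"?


Input: "(((()()())))"
Tracking depth:
  Position 0 '(': depth becomes 1
  Position 1 '(': depth becomes 2
  Position 2 '(': depth becomes 3
  Position 3 '(': depth becomes 4
  Position 4 ')': depth becomes 3
  Position 5 '(': depth becomes 4
  Position 6 ')': depth becomes 3
  Position 7 '(': depth becomes 4
  Position 8 ')': depth becomes 3
  Position 9 ')': depth becomes 2
  Position 10 ')': depth becomes 1
  Position 11 ')': depth becomes 0
Maximum depth reached: 4

4


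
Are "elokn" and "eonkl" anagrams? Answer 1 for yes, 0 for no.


Strings: "elokn", "eonkl"
Sorted first:  eklno
Sorted second: eklno
Sorted forms match => anagrams

1


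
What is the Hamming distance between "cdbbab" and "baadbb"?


Comparing "cdbbab" and "baadbb" position by position:
  Position 0: 'c' vs 'b' => differ
  Position 1: 'd' vs 'a' => differ
  Position 2: 'b' vs 'a' => differ
  Position 3: 'b' vs 'd' => differ
  Position 4: 'a' vs 'b' => differ
  Position 5: 'b' vs 'b' => same
Total differences (Hamming distance): 5

5


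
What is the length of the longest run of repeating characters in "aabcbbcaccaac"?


Input: "aabcbbcaccaac"
Scanning for longest run:
  Position 1 ('a'): continues run of 'a', length=2
  Position 2 ('b'): new char, reset run to 1
  Position 3 ('c'): new char, reset run to 1
  Position 4 ('b'): new char, reset run to 1
  Position 5 ('b'): continues run of 'b', length=2
  Position 6 ('c'): new char, reset run to 1
  Position 7 ('a'): new char, reset run to 1
  Position 8 ('c'): new char, reset run to 1
  Position 9 ('c'): continues run of 'c', length=2
  Position 10 ('a'): new char, reset run to 1
  Position 11 ('a'): continues run of 'a', length=2
  Position 12 ('c'): new char, reset run to 1
Longest run: 'a' with length 2

2


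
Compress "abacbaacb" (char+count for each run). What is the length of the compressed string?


Input: abacbaacb
Runs:
  'a' x 1 => "a1"
  'b' x 1 => "b1"
  'a' x 1 => "a1"
  'c' x 1 => "c1"
  'b' x 1 => "b1"
  'a' x 2 => "a2"
  'c' x 1 => "c1"
  'b' x 1 => "b1"
Compressed: "a1b1a1c1b1a2c1b1"
Compressed length: 16

16


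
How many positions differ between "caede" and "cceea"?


Comparing "caede" and "cceea" position by position:
  Position 0: 'c' vs 'c' => same
  Position 1: 'a' vs 'c' => DIFFER
  Position 2: 'e' vs 'e' => same
  Position 3: 'd' vs 'e' => DIFFER
  Position 4: 'e' vs 'a' => DIFFER
Positions that differ: 3

3


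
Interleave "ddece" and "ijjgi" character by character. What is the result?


Interleaving "ddece" and "ijjgi":
  Position 0: 'd' from first, 'i' from second => "di"
  Position 1: 'd' from first, 'j' from second => "dj"
  Position 2: 'e' from first, 'j' from second => "ej"
  Position 3: 'c' from first, 'g' from second => "cg"
  Position 4: 'e' from first, 'i' from second => "ei"
Result: didjejcgei

didjejcgei


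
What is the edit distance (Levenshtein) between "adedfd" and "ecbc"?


Computing edit distance: "adedfd" -> "ecbc"
DP table:
           e    c    b    c
      0    1    2    3    4
  a   1    1    2    3    4
  d   2    2    2    3    4
  e   3    2    3    3    4
  d   4    3    3    4    4
  f   5    4    4    4    5
  d   6    5    5    5    5
Edit distance = dp[6][4] = 5

5


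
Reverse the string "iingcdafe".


Input: iingcdafe
Reading characters right to left:
  Position 8: 'e'
  Position 7: 'f'
  Position 6: 'a'
  Position 5: 'd'
  Position 4: 'c'
  Position 3: 'g'
  Position 2: 'n'
  Position 1: 'i'
  Position 0: 'i'
Reversed: efadcgnii

efadcgnii


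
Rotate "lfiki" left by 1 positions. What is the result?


Input: "lfiki", rotate left by 1
First 1 characters: "l"
Remaining characters: "fiki"
Concatenate remaining + first: "fiki" + "l" = "fikil"

fikil


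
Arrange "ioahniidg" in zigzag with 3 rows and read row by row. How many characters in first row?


Zigzag "ioahniidg" into 3 rows:
Placing characters:
  'i' => row 0
  'o' => row 1
  'a' => row 2
  'h' => row 1
  'n' => row 0
  'i' => row 1
  'i' => row 2
  'd' => row 1
  'g' => row 0
Rows:
  Row 0: "ing"
  Row 1: "ohid"
  Row 2: "ai"
First row length: 3

3


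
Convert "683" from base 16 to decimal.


Input: "683" in base 16
Positional expansion:
  Digit '6' (value 6) x 16^2 = 1536
  Digit '8' (value 8) x 16^1 = 128
  Digit '3' (value 3) x 16^0 = 3
Sum = 1667

1667


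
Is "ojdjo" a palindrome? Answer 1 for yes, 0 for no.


Input: ojdjo
Reversed: ojdjo
  Compare pos 0 ('o') with pos 4 ('o'): match
  Compare pos 1 ('j') with pos 3 ('j'): match
Result: palindrome

1


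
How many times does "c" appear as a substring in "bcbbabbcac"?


Searching for "c" in "bcbbabbcac"
Scanning each position:
  Position 0: "b" => no
  Position 1: "c" => MATCH
  Position 2: "b" => no
  Position 3: "b" => no
  Position 4: "a" => no
  Position 5: "b" => no
  Position 6: "b" => no
  Position 7: "c" => MATCH
  Position 8: "a" => no
  Position 9: "c" => MATCH
Total occurrences: 3

3


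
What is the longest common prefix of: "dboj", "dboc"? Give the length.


Words: dboj, dboc
  Position 0: all 'd' => match
  Position 1: all 'b' => match
  Position 2: all 'o' => match
  Position 3: ('j', 'c') => mismatch, stop
LCP = "dbo" (length 3)

3


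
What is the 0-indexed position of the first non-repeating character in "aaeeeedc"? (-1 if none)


Input: aaeeeedc
Character frequencies:
  'a': 2
  'c': 1
  'd': 1
  'e': 4
Scanning left to right for freq == 1:
  Position 0 ('a'): freq=2, skip
  Position 1 ('a'): freq=2, skip
  Position 2 ('e'): freq=4, skip
  Position 3 ('e'): freq=4, skip
  Position 4 ('e'): freq=4, skip
  Position 5 ('e'): freq=4, skip
  Position 6 ('d'): unique! => answer = 6

6


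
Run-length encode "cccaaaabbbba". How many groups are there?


Input: cccaaaabbbba
Scanning for consecutive runs:
  Group 1: 'c' x 3 (positions 0-2)
  Group 2: 'a' x 4 (positions 3-6)
  Group 3: 'b' x 4 (positions 7-10)
  Group 4: 'a' x 1 (positions 11-11)
Total groups: 4

4


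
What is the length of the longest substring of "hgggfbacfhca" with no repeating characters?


Input: "hgggfbacfhca"
Sliding window (track last position of each char):
  Position 0 ('h'): window [0,0] length 1 -- new best
  Position 1 ('g'): window [0,1] length 2 -- new best
  Position 2 ('g'): repeat (last at 1), move window start to 2
  Position 2 ('g'): window [2,2] length 1
  Position 3 ('g'): repeat (last at 2), move window start to 3
  Position 3 ('g'): window [3,3] length 1
  Position 4 ('f'): window [3,4] length 2
  Position 5 ('b'): window [3,5] length 3 -- new best
  Position 6 ('a'): window [3,6] length 4 -- new best
  Position 7 ('c'): window [3,7] length 5 -- new best
  Position 8 ('f'): repeat (last at 4), move window start to 5
  Position 8 ('f'): window [5,8] length 4
  Position 9 ('h'): window [5,9] length 5
  Position 10 ('c'): repeat (last at 7), move window start to 8
  Position 10 ('c'): window [8,10] length 3
  Position 11 ('a'): window [8,11] length 4
Longest substring with no repeats: "gfbac" with length 5

5


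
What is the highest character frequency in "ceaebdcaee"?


Input: ceaebdcaee
Character counts:
  'a': 2
  'b': 1
  'c': 2
  'd': 1
  'e': 4
Maximum frequency: 4

4


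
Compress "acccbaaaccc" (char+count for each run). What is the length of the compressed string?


Input: acccbaaaccc
Runs:
  'a' x 1 => "a1"
  'c' x 3 => "c3"
  'b' x 1 => "b1"
  'a' x 3 => "a3"
  'c' x 3 => "c3"
Compressed: "a1c3b1a3c3"
Compressed length: 10

10


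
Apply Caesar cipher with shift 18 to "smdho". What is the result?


Caesar cipher: shift "smdho" by 18
  's' (pos 18) + 18 = pos 10 = 'k'
  'm' (pos 12) + 18 = pos 4 = 'e'
  'd' (pos 3) + 18 = pos 21 = 'v'
  'h' (pos 7) + 18 = pos 25 = 'z'
  'o' (pos 14) + 18 = pos 6 = 'g'
Result: kevzg

kevzg


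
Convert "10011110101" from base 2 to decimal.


Input: "10011110101" in base 2
Positional expansion:
  Digit '1' (value 1) x 2^10 = 1024
  Digit '0' (value 0) x 2^9 = 0
  Digit '0' (value 0) x 2^8 = 0
  Digit '1' (value 1) x 2^7 = 128
  Digit '1' (value 1) x 2^6 = 64
  Digit '1' (value 1) x 2^5 = 32
  Digit '1' (value 1) x 2^4 = 16
  Digit '0' (value 0) x 2^3 = 0
  Digit '1' (value 1) x 2^2 = 4
  Digit '0' (value 0) x 2^1 = 0
  Digit '1' (value 1) x 2^0 = 1
Sum = 1269

1269


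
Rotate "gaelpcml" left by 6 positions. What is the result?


Input: "gaelpcml", rotate left by 6
First 6 characters: "gaelpc"
Remaining characters: "ml"
Concatenate remaining + first: "ml" + "gaelpc" = "mlgaelpc"

mlgaelpc


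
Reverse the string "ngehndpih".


Input: ngehndpih
Reading characters right to left:
  Position 8: 'h'
  Position 7: 'i'
  Position 6: 'p'
  Position 5: 'd'
  Position 4: 'n'
  Position 3: 'h'
  Position 2: 'e'
  Position 1: 'g'
  Position 0: 'n'
Reversed: hipdnhegn

hipdnhegn


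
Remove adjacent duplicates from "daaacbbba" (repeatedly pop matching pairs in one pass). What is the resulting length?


Input: daaacbbba
Stack-based adjacent duplicate removal:
  Read 'd': push. Stack: d
  Read 'a': push. Stack: da
  Read 'a': matches stack top 'a' => pop. Stack: d
  Read 'a': push. Stack: da
  Read 'c': push. Stack: dac
  Read 'b': push. Stack: dacb
  Read 'b': matches stack top 'b' => pop. Stack: dac
  Read 'b': push. Stack: dacb
  Read 'a': push. Stack: dacba
Final stack: "dacba" (length 5)

5


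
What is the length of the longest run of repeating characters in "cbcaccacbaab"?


Input: "cbcaccacbaab"
Scanning for longest run:
  Position 1 ('b'): new char, reset run to 1
  Position 2 ('c'): new char, reset run to 1
  Position 3 ('a'): new char, reset run to 1
  Position 4 ('c'): new char, reset run to 1
  Position 5 ('c'): continues run of 'c', length=2
  Position 6 ('a'): new char, reset run to 1
  Position 7 ('c'): new char, reset run to 1
  Position 8 ('b'): new char, reset run to 1
  Position 9 ('a'): new char, reset run to 1
  Position 10 ('a'): continues run of 'a', length=2
  Position 11 ('b'): new char, reset run to 1
Longest run: 'c' with length 2

2


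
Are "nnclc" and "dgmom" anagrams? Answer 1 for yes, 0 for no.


Strings: "nnclc", "dgmom"
Sorted first:  cclnn
Sorted second: dgmmo
Differ at position 0: 'c' vs 'd' => not anagrams

0


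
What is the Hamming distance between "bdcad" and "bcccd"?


Comparing "bdcad" and "bcccd" position by position:
  Position 0: 'b' vs 'b' => same
  Position 1: 'd' vs 'c' => differ
  Position 2: 'c' vs 'c' => same
  Position 3: 'a' vs 'c' => differ
  Position 4: 'd' vs 'd' => same
Total differences (Hamming distance): 2

2


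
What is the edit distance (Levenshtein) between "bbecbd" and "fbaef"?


Computing edit distance: "bbecbd" -> "fbaef"
DP table:
           f    b    a    e    f
      0    1    2    3    4    5
  b   1    1    1    2    3    4
  b   2    2    1    2    3    4
  e   3    3    2    2    2    3
  c   4    4    3    3    3    3
  b   5    5    4    4    4    4
  d   6    6    5    5    5    5
Edit distance = dp[6][5] = 5

5


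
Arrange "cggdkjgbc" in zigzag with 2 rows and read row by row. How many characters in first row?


Zigzag "cggdkjgbc" into 2 rows:
Placing characters:
  'c' => row 0
  'g' => row 1
  'g' => row 0
  'd' => row 1
  'k' => row 0
  'j' => row 1
  'g' => row 0
  'b' => row 1
  'c' => row 0
Rows:
  Row 0: "cgkgc"
  Row 1: "gdjb"
First row length: 5

5


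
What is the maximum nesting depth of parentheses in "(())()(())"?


Input: "(())()(())"
Tracking depth:
  Position 0 '(': depth becomes 1
  Position 1 '(': depth becomes 2
  Position 2 ')': depth becomes 1
  Position 3 ')': depth becomes 0
  Position 4 '(': depth becomes 1
  Position 5 ')': depth becomes 0
  Position 6 '(': depth becomes 1
  Position 7 '(': depth becomes 2
  Position 8 ')': depth becomes 1
  Position 9 ')': depth becomes 0
Maximum depth reached: 2

2


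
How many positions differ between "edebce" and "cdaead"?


Comparing "edebce" and "cdaead" position by position:
  Position 0: 'e' vs 'c' => DIFFER
  Position 1: 'd' vs 'd' => same
  Position 2: 'e' vs 'a' => DIFFER
  Position 3: 'b' vs 'e' => DIFFER
  Position 4: 'c' vs 'a' => DIFFER
  Position 5: 'e' vs 'd' => DIFFER
Positions that differ: 5

5


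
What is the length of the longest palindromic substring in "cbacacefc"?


Input: "cbacacefc"
Checking substrings for palindromes:
  [2:5] "aca" (len 3) => palindrome
  [3:6] "cac" (len 3) => palindrome
Longest palindromic substring: "aca" with length 3

3


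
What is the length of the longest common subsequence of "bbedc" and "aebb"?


LCS of "bbedc" and "aebb"
DP table:
           a    e    b    b
      0    0    0    0    0
  b   0    0    0    1    1
  b   0    0    0    1    2
  e   0    0    1    1    2
  d   0    0    1    1    2
  c   0    0    1    1    2
LCS length = dp[5][4] = 2

2


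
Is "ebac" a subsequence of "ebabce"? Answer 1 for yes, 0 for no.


Check if "ebac" is a subsequence of "ebabce"
Greedy scan:
  Position 0 ('e'): matches sub[0] = 'e'
  Position 1 ('b'): matches sub[1] = 'b'
  Position 2 ('a'): matches sub[2] = 'a'
  Position 3 ('b'): no match needed
  Position 4 ('c'): matches sub[3] = 'c'
  Position 5 ('e'): no match needed
All 4 characters matched => is a subsequence

1


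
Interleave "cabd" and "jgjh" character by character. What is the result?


Interleaving "cabd" and "jgjh":
  Position 0: 'c' from first, 'j' from second => "cj"
  Position 1: 'a' from first, 'g' from second => "ag"
  Position 2: 'b' from first, 'j' from second => "bj"
  Position 3: 'd' from first, 'h' from second => "dh"
Result: cjagbjdh

cjagbjdh


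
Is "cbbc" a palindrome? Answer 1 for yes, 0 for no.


Input: cbbc
Reversed: cbbc
  Compare pos 0 ('c') with pos 3 ('c'): match
  Compare pos 1 ('b') with pos 2 ('b'): match
Result: palindrome

1


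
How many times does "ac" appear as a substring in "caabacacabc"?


Searching for "ac" in "caabacacabc"
Scanning each position:
  Position 0: "ca" => no
  Position 1: "aa" => no
  Position 2: "ab" => no
  Position 3: "ba" => no
  Position 4: "ac" => MATCH
  Position 5: "ca" => no
  Position 6: "ac" => MATCH
  Position 7: "ca" => no
  Position 8: "ab" => no
  Position 9: "bc" => no
Total occurrences: 2

2


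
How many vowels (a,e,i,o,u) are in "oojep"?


Input: oojep
Checking each character:
  'o' at position 0: vowel (running total: 1)
  'o' at position 1: vowel (running total: 2)
  'j' at position 2: consonant
  'e' at position 3: vowel (running total: 3)
  'p' at position 4: consonant
Total vowels: 3

3


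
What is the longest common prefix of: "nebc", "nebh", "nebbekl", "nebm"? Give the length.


Words: nebc, nebh, nebbekl, nebm
  Position 0: all 'n' => match
  Position 1: all 'e' => match
  Position 2: all 'b' => match
  Position 3: ('c', 'h', 'b', 'm') => mismatch, stop
LCP = "neb" (length 3)

3


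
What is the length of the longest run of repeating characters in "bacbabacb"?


Input: "bacbabacb"
Scanning for longest run:
  Position 1 ('a'): new char, reset run to 1
  Position 2 ('c'): new char, reset run to 1
  Position 3 ('b'): new char, reset run to 1
  Position 4 ('a'): new char, reset run to 1
  Position 5 ('b'): new char, reset run to 1
  Position 6 ('a'): new char, reset run to 1
  Position 7 ('c'): new char, reset run to 1
  Position 8 ('b'): new char, reset run to 1
Longest run: 'b' with length 1

1


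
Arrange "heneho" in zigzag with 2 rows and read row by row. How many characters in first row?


Zigzag "heneho" into 2 rows:
Placing characters:
  'h' => row 0
  'e' => row 1
  'n' => row 0
  'e' => row 1
  'h' => row 0
  'o' => row 1
Rows:
  Row 0: "hnh"
  Row 1: "eeo"
First row length: 3

3


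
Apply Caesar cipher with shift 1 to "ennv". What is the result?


Caesar cipher: shift "ennv" by 1
  'e' (pos 4) + 1 = pos 5 = 'f'
  'n' (pos 13) + 1 = pos 14 = 'o'
  'n' (pos 13) + 1 = pos 14 = 'o'
  'v' (pos 21) + 1 = pos 22 = 'w'
Result: foow

foow


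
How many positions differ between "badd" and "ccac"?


Comparing "badd" and "ccac" position by position:
  Position 0: 'b' vs 'c' => DIFFER
  Position 1: 'a' vs 'c' => DIFFER
  Position 2: 'd' vs 'a' => DIFFER
  Position 3: 'd' vs 'c' => DIFFER
Positions that differ: 4

4


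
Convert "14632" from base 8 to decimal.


Input: "14632" in base 8
Positional expansion:
  Digit '1' (value 1) x 8^4 = 4096
  Digit '4' (value 4) x 8^3 = 2048
  Digit '6' (value 6) x 8^2 = 384
  Digit '3' (value 3) x 8^1 = 24
  Digit '2' (value 2) x 8^0 = 2
Sum = 6554

6554


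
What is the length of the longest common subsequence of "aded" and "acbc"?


LCS of "aded" and "acbc"
DP table:
           a    c    b    c
      0    0    0    0    0
  a   0    1    1    1    1
  d   0    1    1    1    1
  e   0    1    1    1    1
  d   0    1    1    1    1
LCS length = dp[4][4] = 1

1


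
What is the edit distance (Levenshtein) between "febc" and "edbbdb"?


Computing edit distance: "febc" -> "edbbdb"
DP table:
           e    d    b    b    d    b
      0    1    2    3    4    5    6
  f   1    1    2    3    4    5    6
  e   2    1    2    3    4    5    6
  b   3    2    2    2    3    4    5
  c   4    3    3    3    3    4    5
Edit distance = dp[4][6] = 5

5


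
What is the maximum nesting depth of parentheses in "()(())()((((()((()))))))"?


Input: "()(())()((((()((()))))))"
Tracking depth:
  Position 0 '(': depth becomes 1
  Position 1 ')': depth becomes 0
  Position 2 '(': depth becomes 1
  Position 3 '(': depth becomes 2
  Position 4 ')': depth becomes 1
  Position 5 ')': depth becomes 0
  Position 6 '(': depth becomes 1
  Position 7 ')': depth becomes 0
  Position 8 '(': depth becomes 1
  Position 9 '(': depth becomes 2
  Position 10 '(': depth becomes 3
  Position 11 '(': depth becomes 4
  Position 12 '(': depth becomes 5
  Position 13 ')': depth becomes 4
  Position 14 '(': depth becomes 5
  Position 15 '(': depth becomes 6
  Position 16 '(': depth becomes 7
  Position 17 ')': depth becomes 6
  Position 18 ')': depth becomes 5
  Position 19 ')': depth becomes 4
  Position 20 ')': depth becomes 3
  Position 21 ')': depth becomes 2
  Position 22 ')': depth becomes 1
  Position 23 ')': depth becomes 0
Maximum depth reached: 7

7


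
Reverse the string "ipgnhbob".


Input: ipgnhbob
Reading characters right to left:
  Position 7: 'b'
  Position 6: 'o'
  Position 5: 'b'
  Position 4: 'h'
  Position 3: 'n'
  Position 2: 'g'
  Position 1: 'p'
  Position 0: 'i'
Reversed: bobhngpi

bobhngpi


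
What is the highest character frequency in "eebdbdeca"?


Input: eebdbdeca
Character counts:
  'a': 1
  'b': 2
  'c': 1
  'd': 2
  'e': 3
Maximum frequency: 3

3


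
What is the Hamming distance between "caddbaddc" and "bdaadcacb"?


Comparing "caddbaddc" and "bdaadcacb" position by position:
  Position 0: 'c' vs 'b' => differ
  Position 1: 'a' vs 'd' => differ
  Position 2: 'd' vs 'a' => differ
  Position 3: 'd' vs 'a' => differ
  Position 4: 'b' vs 'd' => differ
  Position 5: 'a' vs 'c' => differ
  Position 6: 'd' vs 'a' => differ
  Position 7: 'd' vs 'c' => differ
  Position 8: 'c' vs 'b' => differ
Total differences (Hamming distance): 9

9


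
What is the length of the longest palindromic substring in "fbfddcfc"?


Input: "fbfddcfc"
Checking substrings for palindromes:
  [0:3] "fbf" (len 3) => palindrome
  [5:8] "cfc" (len 3) => palindrome
  [3:5] "dd" (len 2) => palindrome
Longest palindromic substring: "fbf" with length 3

3
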